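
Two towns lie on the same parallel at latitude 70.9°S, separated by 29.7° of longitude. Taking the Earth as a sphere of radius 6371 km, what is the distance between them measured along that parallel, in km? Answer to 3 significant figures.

1080 km

Arc length along a parallel = R cos φ · Δλ (with Δλ in radians).
= 6371 × cos 70.9° × (29.7° × π/180) = 6371 × 0.3272 × 0.5184 ≈ 1080 km.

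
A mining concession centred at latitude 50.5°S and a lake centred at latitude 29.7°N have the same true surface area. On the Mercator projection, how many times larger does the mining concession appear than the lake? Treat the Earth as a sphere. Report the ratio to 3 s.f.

1.86

Mercator is conformal with k = sec φ, so areal scale = k² = sec²φ.
At 50.5°: sec²(50.5°) = 1/0.6361² = 2.472.
At 29.7°: sec²(29.7°) = 1/0.8686² = 1.325.
Ratio = 2.472/1.325 = cos²(29.7°)/cos²(50.5°) ≈ 1.86.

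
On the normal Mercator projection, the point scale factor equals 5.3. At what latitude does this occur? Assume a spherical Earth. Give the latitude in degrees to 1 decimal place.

Mercator scale is k = sec φ = 1/cos φ.
1/cos φ = 5.3  ⇒  cos φ = 0.1887  ⇒  φ = arccos(0.1887) ≈ 79.1°.

79.1°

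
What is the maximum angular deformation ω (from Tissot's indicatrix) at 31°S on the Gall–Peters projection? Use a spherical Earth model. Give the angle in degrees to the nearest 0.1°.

The Gall–Peters projection is cylindrical equal-area with φ₀ = 45°. For cylindrical equal-area with standard parallel φ₀, h = cos φ / cos φ₀ and k = cos φ₀ / cos φ, so h·k = 1.
At 31°: h = 1.212, k = 0.8249; principal scales a = 1.212, b = 0.8249.
sin(ω/2) = (a − b)/(a + b) = 0.3873/2.037 = 0.1901, so ω = 2 arcsin(0.1901) ≈ 21.9°.

21.9°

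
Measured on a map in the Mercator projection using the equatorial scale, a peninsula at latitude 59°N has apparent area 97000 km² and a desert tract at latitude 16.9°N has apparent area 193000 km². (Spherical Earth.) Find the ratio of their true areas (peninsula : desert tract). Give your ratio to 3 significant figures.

0.146

Since Mercator area scale is 1/cos²φ, the true area equals the apparent area multiplied by cos²φ.
True area of peninsula: 97000 × cos²(59°) = 97000 × 0.2653 = 25730 km².
True area of desert tract: 193000 × cos²(16.9°) = 193000 × 0.9155 = 176700 km².
Ratio = 25730 / 176700 ≈ 0.146.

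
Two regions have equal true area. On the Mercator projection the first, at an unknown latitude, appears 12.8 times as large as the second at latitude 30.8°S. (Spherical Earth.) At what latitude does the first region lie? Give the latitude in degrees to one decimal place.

On Mercator, (apparent₁)/(apparent₂) = sec²φ₁ / sec²φ₂ when true areas are equal.
cos²φ₂ / cos²φ₁ = 12.8  ⇒  cos φ₁ = cos 30.8° / √12.8 = 0.8590/3.578 = 0.2401.
φ₁ = arccos(0.2401) ≈ 76.1°.

76.1°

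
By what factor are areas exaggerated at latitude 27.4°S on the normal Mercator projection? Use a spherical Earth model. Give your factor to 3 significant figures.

The Mercator projection is conformal; its linear scale factor is the same in every direction and equals sec φ = 1/cos φ.
Areal scale = k² = sec²φ = 1/cos²(27.4°) = 1/0.8878² = 1.269.

1.27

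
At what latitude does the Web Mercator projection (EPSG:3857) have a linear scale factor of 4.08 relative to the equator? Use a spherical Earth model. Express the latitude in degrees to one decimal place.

75.8°

Mercator scale is k = sec φ = 1/cos φ.
1/cos φ = 4.08  ⇒  cos φ = 0.2451  ⇒  φ = arccos(0.2451) ≈ 75.8°.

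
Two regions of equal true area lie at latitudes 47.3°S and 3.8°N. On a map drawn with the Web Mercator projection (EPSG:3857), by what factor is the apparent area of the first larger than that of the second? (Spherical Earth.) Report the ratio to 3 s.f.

2.16

Mercator areal scale is sec²φ.
At 47.3°: sec²(47.3°) = 1/0.6782² = 2.174.
At 3.8°: sec²(3.8°) = 1/0.9978² = 1.004.
Ratio = 2.174/1.004 = cos²(3.8°)/cos²(47.3°) ≈ 2.16.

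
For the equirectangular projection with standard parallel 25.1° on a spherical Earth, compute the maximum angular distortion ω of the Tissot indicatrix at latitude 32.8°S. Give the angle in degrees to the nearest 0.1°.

4.3°

With standard parallel φ₀ = 25.1°, the equirectangular projection gives x = Rλ cos φ₀, y = Rφ, so h = 1 and k = cos 25.1° / cos φ.
At 32.8°: h = 1.000, k = 1.077; principal scales a = 1.077, b = 1.000.
sin(ω/2) = (a − b)/(a + b) = 0.07733/2.077 = 0.03723, so ω = 2 arcsin(0.03723) ≈ 4.3°.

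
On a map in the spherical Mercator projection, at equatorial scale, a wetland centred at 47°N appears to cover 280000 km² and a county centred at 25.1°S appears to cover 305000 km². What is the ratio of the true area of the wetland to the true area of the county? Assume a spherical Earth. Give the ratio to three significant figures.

0.521

Mercator's areal exaggeration is sec²φ; hence true area = (apparent area) · cos²φ.
True area of wetland: 280000 × cos²(47°) = 280000 × 0.4651 = 130200 km².
True area of county: 305000 × cos²(25.1°) = 305000 × 0.8201 = 250100 km².
Ratio = 130200 / 250100 ≈ 0.521.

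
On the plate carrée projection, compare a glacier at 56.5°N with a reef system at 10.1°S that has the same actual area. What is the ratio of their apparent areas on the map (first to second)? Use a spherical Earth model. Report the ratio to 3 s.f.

1.78

Plate carrée maps x = Rλ, y = Rφ. The meridian scale is h = 1 and the parallel scale is k = 1/cos φ = sec φ.
Areal scale at 56.5°: h·k = 1.000 × 1.812 = 1.812.
Areal scale at 10.1°: h·k = 1.000 × 1.016 = 1.016.
Ratio = 1.812/1.016 ≈ 1.78.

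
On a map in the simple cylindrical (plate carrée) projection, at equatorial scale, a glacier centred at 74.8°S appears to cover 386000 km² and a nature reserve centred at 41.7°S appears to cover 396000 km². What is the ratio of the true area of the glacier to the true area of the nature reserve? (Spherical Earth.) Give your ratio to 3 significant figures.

0.342

On the plate carrée, areal scale = h·k = 1 × sec φ, so true area = apparent × cos φ.
True area of glacier: 386000 × cos(74.8°) = 386000 × 0.2622 = 101200 km².
True area of nature reserve: 396000 × cos(41.7°) = 396000 × 0.7466 = 295700 km².
Ratio = 101200 / 295700 ≈ 0.342.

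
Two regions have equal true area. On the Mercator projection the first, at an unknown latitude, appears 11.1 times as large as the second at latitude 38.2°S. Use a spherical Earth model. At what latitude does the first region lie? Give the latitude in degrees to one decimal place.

On Mercator, (apparent₁)/(apparent₂) = sec²φ₁ / sec²φ₂ when true areas are equal.
cos²φ₂ / cos²φ₁ = 11.1  ⇒  cos φ₁ = cos 38.2° / √11.1 = 0.7859/3.332 = 0.2359.
φ₁ = arccos(0.2359) ≈ 76.4°.

76.4°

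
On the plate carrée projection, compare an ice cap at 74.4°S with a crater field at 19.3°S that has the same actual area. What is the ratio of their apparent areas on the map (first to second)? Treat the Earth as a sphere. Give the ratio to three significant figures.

3.51

For the equirectangular projection with φ₀ = 0 (plate carrée), h = 1 along meridians and k = sec φ along parallels.
Areal scale at 74.4°: h·k = 1.000 × 3.719 = 3.719.
Areal scale at 19.3°: h·k = 1.000 × 1.060 = 1.060.
Ratio = 3.719/1.060 ≈ 3.51.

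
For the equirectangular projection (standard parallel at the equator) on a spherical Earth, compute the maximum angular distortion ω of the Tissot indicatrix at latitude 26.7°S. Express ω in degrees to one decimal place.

6.5°

For the equirectangular projection with φ₀ = 0 (plate carrée), h = 1 along meridians and k = sec φ along parallels.
At 26.7°: h = 1.000, k = 1.119; principal scales a = 1.119, b = 1.000.
sin(ω/2) = (a − b)/(a + b) = 0.1194/2.119 = 0.05632, so ω = 2 arcsin(0.05632) ≈ 6.5°.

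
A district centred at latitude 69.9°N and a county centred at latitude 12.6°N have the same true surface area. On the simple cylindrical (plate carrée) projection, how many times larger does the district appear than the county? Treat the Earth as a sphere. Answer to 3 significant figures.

2.84

In the plate carrée (x = Rλ, y = Rφ), meridians are true-scale (h = 1) and parallels are stretched by k = sec φ.
Areal scale at 69.9°: h·k = 1.000 × 2.910 = 2.910.
Areal scale at 12.6°: h·k = 1.000 × 1.025 = 1.025.
Ratio = 2.910/1.025 ≈ 2.84.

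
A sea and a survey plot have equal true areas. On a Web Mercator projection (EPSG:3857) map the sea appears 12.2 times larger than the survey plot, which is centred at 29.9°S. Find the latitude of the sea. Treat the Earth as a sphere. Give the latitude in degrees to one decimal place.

On Mercator, (apparent₁)/(apparent₂) = sec²φ₁ / sec²φ₂ when true areas are equal.
cos²φ₂ / cos²φ₁ = 12.2  ⇒  cos φ₁ = cos 29.9° / √12.2 = 0.8669/3.493 = 0.2482.
φ₁ = arccos(0.2482) ≈ 75.6°.

75.6°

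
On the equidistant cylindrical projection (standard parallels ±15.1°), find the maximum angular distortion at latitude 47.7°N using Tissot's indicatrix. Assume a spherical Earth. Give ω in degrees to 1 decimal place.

The equidistant cylindrical projection with φ₀ = 15.1° has h = 1 (meridians true) and k = cos φ₀ / cos φ along parallels.
At 47.7°: h = 1.000, k = 1.435; principal scales a = 1.435, b = 1.000.
sin(ω/2) = (a − b)/(a + b) = 0.4346/2.435 = 0.1785, so ω = 2 arcsin(0.1785) ≈ 20.6°.

20.6°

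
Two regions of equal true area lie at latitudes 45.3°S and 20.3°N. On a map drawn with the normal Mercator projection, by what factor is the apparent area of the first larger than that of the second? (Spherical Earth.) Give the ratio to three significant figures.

1.78

On Mercator, area is exaggerated by sec²φ = 1/cos²φ.
At 45.3°: sec²(45.3°) = 1/0.7034² = 2.021.
At 20.3°: sec²(20.3°) = 1/0.9379² = 1.137.
Ratio = 2.021/1.137 = cos²(20.3°)/cos²(45.3°) ≈ 1.78.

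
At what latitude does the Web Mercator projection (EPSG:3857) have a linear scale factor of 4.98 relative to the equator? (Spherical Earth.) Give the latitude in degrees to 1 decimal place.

78.4°

Mercator scale is k = sec φ = 1/cos φ.
1/cos φ = 4.98  ⇒  cos φ = 0.2008  ⇒  φ = arccos(0.2008) ≈ 78.4°.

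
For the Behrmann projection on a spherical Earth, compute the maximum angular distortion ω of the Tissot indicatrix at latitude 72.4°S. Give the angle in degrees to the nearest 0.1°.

103.0°

The Behrmann projection is cylindrical equal-area with φ₀ = 30°. For cylindrical equal-area with standard parallel φ₀, h = cos φ / cos φ₀ and k = cos φ₀ / cos φ, so h·k = 1.
At 72.4°: h = 0.3491, k = 2.864; principal scales a = 2.864, b = 0.3491.
sin(ω/2) = (a − b)/(a + b) = 2.515/3.213 = 0.7827, so ω = 2 arcsin(0.7827) ≈ 103.0°.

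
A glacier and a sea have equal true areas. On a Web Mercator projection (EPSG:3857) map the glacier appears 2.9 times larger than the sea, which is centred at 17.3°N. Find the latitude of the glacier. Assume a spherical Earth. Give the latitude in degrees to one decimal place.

On Mercator, (apparent₁)/(apparent₂) = sec²φ₁ / sec²φ₂ when true areas are equal.
cos²φ₂ / cos²φ₁ = 2.9  ⇒  cos φ₁ = cos 17.3° / √2.9 = 0.9548/1.703 = 0.5607.
φ₁ = arccos(0.5607) ≈ 55.9°.

55.9°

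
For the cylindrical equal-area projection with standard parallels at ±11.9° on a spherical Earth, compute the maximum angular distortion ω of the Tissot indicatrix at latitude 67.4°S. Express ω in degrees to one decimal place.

94.2°

Cylindrical equal-area (φ₀ = 11.9°): h = cos φ / cos 11.9° along meridians, k = cos 11.9° / cos φ along parallels; h·k = 1.
At 67.4°: h = 0.3927, k = 2.546; principal scales a = 2.546, b = 0.3927.
sin(ω/2) = (a − b)/(a + b) = 2.154/2.939 = 0.7327, so ω = 2 arcsin(0.7327) ≈ 94.2°.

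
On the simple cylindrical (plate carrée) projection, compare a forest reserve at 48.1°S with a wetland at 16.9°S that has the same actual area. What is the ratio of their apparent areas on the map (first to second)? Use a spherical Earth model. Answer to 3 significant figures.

For the equirectangular projection with φ₀ = 0 (plate carrée), h = 1 along meridians and k = sec φ along parallels.
Areal scale at 48.1°: h·k = 1.000 × 1.497 = 1.497.
Areal scale at 16.9°: h·k = 1.000 × 1.045 = 1.045.
Ratio = 1.497/1.045 ≈ 1.43.

1.43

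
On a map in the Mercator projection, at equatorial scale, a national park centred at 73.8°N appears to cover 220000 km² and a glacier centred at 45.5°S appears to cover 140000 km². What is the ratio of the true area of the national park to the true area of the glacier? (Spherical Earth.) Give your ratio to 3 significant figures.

On Mercator the areal scale is sec²φ, so true area = apparent × cos²φ.
True area of national park: 220000 × cos²(73.8°) = 220000 × 0.07784 = 17120 km².
True area of glacier: 140000 × cos²(45.5°) = 140000 × 0.4913 = 68780 km².
Ratio = 17120 / 68780 ≈ 0.249.

0.249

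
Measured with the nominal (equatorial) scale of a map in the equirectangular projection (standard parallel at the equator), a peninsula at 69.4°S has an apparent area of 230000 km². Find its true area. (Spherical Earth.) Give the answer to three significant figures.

In the plate carrée (x = Rλ, y = Rφ), meridians are true-scale (h = 1) and parallels are stretched by k = sec φ.
Areal scale = h·k = 1 × sec φ; at 69.4°, h = 1.000, k = 2.842, so h·k = 2.842.
True area = apparent / (areal scale) = 230000 / 2.842 ≈ 80900 km².

80900 km²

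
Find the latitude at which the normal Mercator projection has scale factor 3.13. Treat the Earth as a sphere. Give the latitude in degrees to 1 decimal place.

71.4°

Mercator scale is k = sec φ = 1/cos φ.
1/cos φ = 3.13  ⇒  cos φ = 0.3195  ⇒  φ = arccos(0.3195) ≈ 71.4°.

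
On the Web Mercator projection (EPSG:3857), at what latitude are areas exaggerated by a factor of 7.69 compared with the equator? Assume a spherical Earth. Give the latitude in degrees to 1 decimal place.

Mercator areal scale is sec²φ.
sec²φ = 7.69  ⇒  cos²φ = 0.1300  ⇒  cos φ = 0.3606.
φ = arccos(0.3606) ≈ 68.9°.

68.9°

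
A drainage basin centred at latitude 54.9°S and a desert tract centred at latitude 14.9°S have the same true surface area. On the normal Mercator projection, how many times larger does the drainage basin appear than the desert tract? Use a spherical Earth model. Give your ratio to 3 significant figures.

On Mercator, area is exaggerated by sec²φ = 1/cos²φ.
At 54.9°: sec²(54.9°) = 1/0.5750² = 3.025.
At 14.9°: sec²(14.9°) = 1/0.9664² = 1.071.
Ratio = 3.025/1.071 = cos²(14.9°)/cos²(54.9°) ≈ 2.82.

2.82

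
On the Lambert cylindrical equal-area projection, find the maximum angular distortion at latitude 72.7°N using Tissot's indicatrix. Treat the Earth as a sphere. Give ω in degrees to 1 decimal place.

The Lambert cylindrical equal-area projection is the cylindrical equal-area projection with its standard parallel at the equator (φ₀ = 0). A cylindrical equal-area projection with standard parallel φ₀ has meridian scale h = cos φ / cos φ₀ and parallel scale k = cos φ₀ / cos φ (so areas are preserved, h·k = 1).
At 72.7°: h = 0.2974, k = 3.363; principal scales a = 3.363, b = 0.2974.
sin(ω/2) = (a − b)/(a + b) = 3.065/3.660 = 0.8375, so ω = 2 arcsin(0.8375) ≈ 113.8°.

113.8°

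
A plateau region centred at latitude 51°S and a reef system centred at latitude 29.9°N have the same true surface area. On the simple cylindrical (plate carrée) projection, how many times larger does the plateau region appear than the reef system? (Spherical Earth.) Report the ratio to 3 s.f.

For the equirectangular projection with φ₀ = 0 (plate carrée), h = 1 along meridians and k = sec φ along parallels.
Areal scale at 51°: h·k = 1.000 × 1.589 = 1.589.
Areal scale at 29.9°: h·k = 1.000 × 1.154 = 1.154.
Ratio = 1.589/1.154 ≈ 1.38.

1.38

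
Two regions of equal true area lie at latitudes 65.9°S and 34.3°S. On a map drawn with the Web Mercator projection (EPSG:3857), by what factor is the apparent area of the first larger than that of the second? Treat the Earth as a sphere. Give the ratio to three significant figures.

4.09

On Mercator, area is exaggerated by sec²φ = 1/cos²φ.
At 65.9°: sec²(65.9°) = 1/0.4083² = 5.998.
At 34.3°: sec²(34.3°) = 1/0.8261² = 1.465.
Ratio = 5.998/1.465 = cos²(34.3°)/cos²(65.9°) ≈ 4.09.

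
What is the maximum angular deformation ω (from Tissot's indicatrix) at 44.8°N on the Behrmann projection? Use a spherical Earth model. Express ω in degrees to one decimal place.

22.7°

The Behrmann projection is cylindrical equal-area with φ₀ = 30°. For cylindrical equal-area with standard parallel φ₀, h = cos φ / cos φ₀ and k = cos φ₀ / cos φ, so h·k = 1.
At 44.8°: h = 0.8193, k = 1.220; principal scales a = 1.220, b = 0.8193.
sin(ω/2) = (a − b)/(a + b) = 0.4012/2.040 = 0.1967, so ω = 2 arcsin(0.1967) ≈ 22.7°.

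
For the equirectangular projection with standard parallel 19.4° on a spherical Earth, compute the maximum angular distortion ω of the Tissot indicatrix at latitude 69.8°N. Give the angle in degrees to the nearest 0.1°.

In the equirectangular projection with standard parallel φ₀ = 19.4° (x = Rλ cos φ₀, y = Rφ), meridians are true-scale (h = 1) and the parallel scale is k = cos φ₀ / cos φ.
At 69.8°: h = 1.000, k = 2.732; principal scales a = 2.732, b = 1.000.
sin(ω/2) = (a − b)/(a + b) = 1.732/3.732 = 0.4640, so ω = 2 arcsin(0.4640) ≈ 55.3°.

55.3°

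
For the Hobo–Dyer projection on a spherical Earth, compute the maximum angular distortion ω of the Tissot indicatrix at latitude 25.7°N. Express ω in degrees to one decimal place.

The Hobo–Dyer projection is cylindrical equal-area with φ₀ = 37.5°. A cylindrical equal-area projection with standard parallel φ₀ has meridian scale h = cos φ / cos φ₀ and parallel scale k = cos φ₀ / cos φ (so areas are preserved, h·k = 1).
At 25.7°: h = 1.136, k = 0.8805; principal scales a = 1.136, b = 0.8805.
sin(ω/2) = (a − b)/(a + b) = 0.2553/2.016 = 0.1266, so ω = 2 arcsin(0.1266) ≈ 14.6°.

14.6°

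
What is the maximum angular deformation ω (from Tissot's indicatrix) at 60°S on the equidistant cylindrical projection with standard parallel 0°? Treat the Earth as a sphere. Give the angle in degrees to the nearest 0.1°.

Plate carrée maps x = Rλ, y = Rφ. The meridian scale is h = 1 and the parallel scale is k = 1/cos φ = sec φ.
At 60°: h = 1.000, k = 2.000; principal scales a = 2.000, b = 1.000.
sin(ω/2) = (a − b)/(a + b) = 1.0000/3.000 = 0.3333, so ω = 2 arcsin(0.3333) ≈ 38.9°.

38.9°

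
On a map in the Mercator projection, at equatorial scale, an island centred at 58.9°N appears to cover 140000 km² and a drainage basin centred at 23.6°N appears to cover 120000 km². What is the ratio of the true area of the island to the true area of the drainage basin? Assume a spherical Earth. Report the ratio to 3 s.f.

0.371

Mercator's areal exaggeration is sec²φ; hence true area = (apparent area) · cos²φ.
True area of island: 140000 × cos²(58.9°) = 140000 × 0.2668 = 37350 km².
True area of drainage basin: 120000 × cos²(23.6°) = 120000 × 0.8397 = 100800 km².
Ratio = 37350 / 100800 ≈ 0.371.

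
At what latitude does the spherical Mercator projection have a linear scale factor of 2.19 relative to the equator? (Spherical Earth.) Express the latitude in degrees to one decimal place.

62.8°

Mercator scale is k = sec φ = 1/cos φ.
1/cos φ = 2.19  ⇒  cos φ = 0.4566  ⇒  φ = arccos(0.4566) ≈ 62.8°.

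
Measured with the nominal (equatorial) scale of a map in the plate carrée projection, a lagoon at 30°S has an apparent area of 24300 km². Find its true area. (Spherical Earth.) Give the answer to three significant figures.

For the equirectangular projection with φ₀ = 0 (plate carrée), h = 1 along meridians and k = sec φ along parallels.
Areal scale = h·k = 1 × sec φ; at 30°, h = 1.000, k = 1.155, so h·k = 1.155.
True area = apparent / (areal scale) = 24300 / 1.155 ≈ 21000 km².

21000 km²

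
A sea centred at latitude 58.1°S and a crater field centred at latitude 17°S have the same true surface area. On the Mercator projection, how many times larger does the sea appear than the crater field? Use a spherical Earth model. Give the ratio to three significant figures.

3.27

Mercator areal scale is sec²φ.
At 58.1°: sec²(58.1°) = 1/0.5284² = 3.581.
At 17°: sec²(17°) = 1/0.9563² = 1.093.
Ratio = 3.581/1.093 = cos²(17°)/cos²(58.1°) ≈ 3.27.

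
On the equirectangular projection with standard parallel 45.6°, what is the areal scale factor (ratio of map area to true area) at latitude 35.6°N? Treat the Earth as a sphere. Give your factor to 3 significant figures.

0.860

The equidistant cylindrical projection with φ₀ = 45.6° has h = 1 (meridians true) and k = cos φ₀ / cos φ along parallels.
Areal scale = h·k = 1 × cos φ₀ / cos φ; at 35.6°, h = 1.000, k = 0.8605, so h·k = 0.8605.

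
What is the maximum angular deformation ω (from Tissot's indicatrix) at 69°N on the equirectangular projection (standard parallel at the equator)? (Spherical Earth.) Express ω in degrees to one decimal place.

Plate carrée maps x = Rλ, y = Rφ. The meridian scale is h = 1 and the parallel scale is k = 1/cos φ = sec φ.
At 69°: h = 1.000, k = 2.790; principal scales a = 2.790, b = 1.000.
sin(ω/2) = (a − b)/(a + b) = 1.790/3.790 = 0.4724, so ω = 2 arcsin(0.4724) ≈ 56.4°.

56.4°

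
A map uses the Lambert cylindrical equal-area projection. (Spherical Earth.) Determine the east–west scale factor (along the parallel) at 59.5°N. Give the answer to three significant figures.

The Lambert cylindrical equal-area projection is the cylindrical equal-area projection with its standard parallel at the equator (φ₀ = 0). A cylindrical equal-area projection with standard parallel φ₀ has meridian scale h = cos φ / cos φ₀ and parallel scale k = cos φ₀ / cos φ (so areas are preserved, h·k = 1).
k = cos 0° / cos 59.5° = 1.000/0.5075 = 1.970.

1.97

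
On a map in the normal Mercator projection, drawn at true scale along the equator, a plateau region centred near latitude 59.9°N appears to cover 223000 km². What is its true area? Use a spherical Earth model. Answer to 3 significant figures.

56100 km²

For Mercator, h = k = sec φ (a conformal cylindrical projection has a single point scale, 1/cos φ).
Areal scale = k² = sec²φ = 1/cos²(59.9°) = 1/0.5015² = 3.976.
True area = apparent / (areal scale) = 223000 / 3.976 ≈ 56100 km².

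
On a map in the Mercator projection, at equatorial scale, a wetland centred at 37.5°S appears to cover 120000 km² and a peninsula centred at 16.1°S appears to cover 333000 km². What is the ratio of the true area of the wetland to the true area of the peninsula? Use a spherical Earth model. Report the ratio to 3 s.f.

On Mercator the areal scale is sec²φ, so true area = apparent × cos²φ.
True area of wetland: 120000 × cos²(37.5°) = 120000 × 0.6294 = 75530 km².
True area of peninsula: 333000 × cos²(16.1°) = 333000 × 0.9231 = 307400 km².
Ratio = 75530 / 307400 ≈ 0.246.

0.246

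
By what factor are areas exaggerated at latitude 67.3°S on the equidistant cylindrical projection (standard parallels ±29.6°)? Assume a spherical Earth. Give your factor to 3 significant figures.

The equidistant cylindrical projection with φ₀ = 29.6° has h = 1 (meridians true) and k = cos φ₀ / cos φ along parallels.
Areal scale = h·k = 1 × cos φ₀ / cos φ; at 67.3°, h = 1.000, k = 2.253, so h·k = 2.253.

2.25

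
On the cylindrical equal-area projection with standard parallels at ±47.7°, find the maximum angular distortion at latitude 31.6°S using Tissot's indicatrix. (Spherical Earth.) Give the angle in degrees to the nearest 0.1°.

For cylindrical equal-area with standard parallel φ₀, h = cos φ / cos φ₀ and k = cos φ₀ / cos φ, so h·k = 1.
At 31.6°: h = 1.266, k = 0.7902; principal scales a = 1.266, b = 0.7902.
sin(ω/2) = (a − b)/(a + b) = 0.4754/2.056 = 0.2312, so ω = 2 arcsin(0.2312) ≈ 26.7°.

26.7°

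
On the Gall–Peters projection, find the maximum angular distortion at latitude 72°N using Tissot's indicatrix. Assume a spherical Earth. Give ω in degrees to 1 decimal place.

The Gall–Peters projection is cylindrical equal-area with φ₀ = 45°. For cylindrical equal-area with standard parallel φ₀, h = cos φ / cos φ₀ and k = cos φ₀ / cos φ, so h·k = 1.
At 72°: h = 0.4370, k = 2.288; principal scales a = 2.288, b = 0.4370.
sin(ω/2) = (a − b)/(a + b) = 1.851/2.725 = 0.6793, so ω = 2 arcsin(0.6793) ≈ 85.6°.

85.6°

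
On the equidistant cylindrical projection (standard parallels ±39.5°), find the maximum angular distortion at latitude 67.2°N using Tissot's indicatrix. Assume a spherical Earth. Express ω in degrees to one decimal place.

38.7°

In the equirectangular projection with standard parallel φ₀ = 39.5° (x = Rλ cos φ₀, y = Rφ), meridians are true-scale (h = 1) and the parallel scale is k = cos φ₀ / cos φ.
At 67.2°: h = 1.000, k = 1.991; principal scales a = 1.991, b = 1.000.
sin(ω/2) = (a − b)/(a + b) = 0.9912/2.991 = 0.3314, so ω = 2 arcsin(0.3314) ≈ 38.7°.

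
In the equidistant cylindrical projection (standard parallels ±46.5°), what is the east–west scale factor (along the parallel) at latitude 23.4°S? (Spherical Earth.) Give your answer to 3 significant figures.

0.750

With standard parallel φ₀ = 46.5°, the equirectangular projection gives x = Rλ cos φ₀, y = Rφ, so h = 1 and k = cos 46.5° / cos φ.
k = cos 46.5° / cos 23.4° = 0.6884/0.9178 = 0.7500.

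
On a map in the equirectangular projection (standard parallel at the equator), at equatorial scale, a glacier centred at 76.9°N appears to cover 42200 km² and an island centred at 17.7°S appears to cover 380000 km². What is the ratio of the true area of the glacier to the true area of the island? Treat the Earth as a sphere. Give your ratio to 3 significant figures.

0.0264

On the plate carrée, areal scale = h·k = 1 × sec φ, so true area = apparent × cos φ.
True area of glacier: 42200 × cos(76.9°) = 42200 × 0.2267 = 9565 km².
True area of island: 380000 × cos(17.7°) = 380000 × 0.9527 = 362000 km².
Ratio = 9565 / 362000 ≈ 0.0264.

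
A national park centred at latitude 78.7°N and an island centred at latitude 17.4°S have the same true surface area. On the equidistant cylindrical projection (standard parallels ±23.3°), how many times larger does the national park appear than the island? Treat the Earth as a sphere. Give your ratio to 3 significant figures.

4.87

In the equirectangular projection with standard parallel φ₀ = 23.3° (x = Rλ cos φ₀, y = Rφ), meridians are true-scale (h = 1) and the parallel scale is k = cos φ₀ / cos φ.
Areal scale at 78.7°: h·k = 1.000 × 4.687 = 4.687.
Areal scale at 17.4°: h·k = 1.000 × 0.9625 = 0.9625.
Ratio = 4.687/0.9625 ≈ 4.87.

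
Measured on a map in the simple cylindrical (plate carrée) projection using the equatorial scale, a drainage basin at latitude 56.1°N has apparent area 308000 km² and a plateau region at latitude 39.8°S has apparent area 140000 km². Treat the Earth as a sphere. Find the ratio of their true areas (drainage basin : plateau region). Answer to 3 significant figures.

On the plate carrée, areal scale = h·k = 1 × sec φ, so true area = apparent × cos φ.
True area of drainage basin: 308000 × cos(56.1°) = 308000 × 0.5577 = 171800 km².
True area of plateau region: 140000 × cos(39.8°) = 140000 × 0.7683 = 107600 km².
Ratio = 171800 / 107600 ≈ 1.60.

1.60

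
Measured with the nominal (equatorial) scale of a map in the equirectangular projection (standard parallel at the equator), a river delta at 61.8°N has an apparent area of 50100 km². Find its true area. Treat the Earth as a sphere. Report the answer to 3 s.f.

23700 km²

Plate carrée maps x = Rλ, y = Rφ. The meridian scale is h = 1 and the parallel scale is k = 1/cos φ = sec φ.
Areal scale = h·k = 1 × sec φ; at 61.8°, h = 1.000, k = 2.116, so h·k = 2.116.
True area = apparent / (areal scale) = 50100 / 2.116 ≈ 23700 km².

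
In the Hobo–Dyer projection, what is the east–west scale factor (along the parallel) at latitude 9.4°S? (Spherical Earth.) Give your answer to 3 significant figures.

The Hobo–Dyer projection is cylindrical equal-area with φ₀ = 37.5°. A cylindrical equal-area projection with standard parallel φ₀ has meridian scale h = cos φ / cos φ₀ and parallel scale k = cos φ₀ / cos φ (so areas are preserved, h·k = 1).
k = cos 37.5° / cos 9.4° = 0.7934/0.9866 = 0.8042.

0.804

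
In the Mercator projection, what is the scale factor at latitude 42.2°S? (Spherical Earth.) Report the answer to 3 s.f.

1.35

Mercator is conformal, so the point scale is isotropic: h = k = sec φ = 1/cos φ.
k = 1/cos 42.2° = 1/0.7408 = 1.350.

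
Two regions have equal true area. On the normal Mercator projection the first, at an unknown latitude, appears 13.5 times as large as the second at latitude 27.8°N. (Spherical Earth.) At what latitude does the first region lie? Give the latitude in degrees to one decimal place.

For equal true areas on Mercator, apparent areas scale as sec²φ, so the ratio is cos²φ₂ / cos²φ₁.
cos²φ₂ / cos²φ₁ = 13.5  ⇒  cos φ₁ = cos 27.8° / √13.5 = 0.8846/3.674 = 0.2408.
φ₁ = arccos(0.2408) ≈ 76.1°.

76.1°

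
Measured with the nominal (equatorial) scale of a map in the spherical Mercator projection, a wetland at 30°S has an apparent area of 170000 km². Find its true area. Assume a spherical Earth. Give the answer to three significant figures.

Mercator is conformal, so the point scale is isotropic: h = k = sec φ = 1/cos φ.
Areal scale = k² = sec²φ = 1/cos²(30°) = 1/0.8660² = 1.333.
True area = apparent / (areal scale) = 170000 / 1.333 ≈ 128000 km².

128000 km²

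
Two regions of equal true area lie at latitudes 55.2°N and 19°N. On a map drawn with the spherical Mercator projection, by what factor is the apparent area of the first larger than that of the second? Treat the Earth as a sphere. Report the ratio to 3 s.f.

On Mercator, area is exaggerated by sec²φ = 1/cos²φ.
At 55.2°: sec²(55.2°) = 1/0.5707² = 3.070.
At 19°: sec²(19°) = 1/0.9455² = 1.119.
Ratio = 3.070/1.119 = cos²(19°)/cos²(55.2°) ≈ 2.74.

2.74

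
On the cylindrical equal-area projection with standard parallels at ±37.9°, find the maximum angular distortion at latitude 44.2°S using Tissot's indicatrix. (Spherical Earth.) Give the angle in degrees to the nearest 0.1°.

11.0°

A cylindrical equal-area projection with standard parallel φ₀ has meridian scale h = cos φ / cos φ₀ and parallel scale k = cos φ₀ / cos φ (so areas are preserved, h·k = 1).
At 44.2°: h = 0.9085, k = 1.101; principal scales a = 1.101, b = 0.9085.
sin(ω/2) = (a − b)/(a + b) = 0.1921/2.009 = 0.09563, so ω = 2 arcsin(0.09563) ≈ 11.0°.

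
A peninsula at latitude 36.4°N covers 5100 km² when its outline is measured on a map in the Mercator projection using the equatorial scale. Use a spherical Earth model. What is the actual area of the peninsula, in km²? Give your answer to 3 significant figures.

Mercator is conformal, so the point scale is isotropic: h = k = sec φ = 1/cos φ.
Areal scale = k² = sec²φ = 1/cos²(36.4°) = 1/0.8049² = 1.544.
True area = apparent / (areal scale) = 5100 / 1.544 ≈ 3300 km².

3300 km²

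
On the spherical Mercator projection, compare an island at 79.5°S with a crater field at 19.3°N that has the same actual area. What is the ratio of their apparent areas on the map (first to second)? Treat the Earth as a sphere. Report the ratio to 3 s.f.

On Mercator, area is exaggerated by sec²φ = 1/cos²φ.
At 79.5°: sec²(79.5°) = 1/0.1822² = 30.11.
At 19.3°: sec²(19.3°) = 1/0.9438² = 1.123.
Ratio = 30.11/1.123 = cos²(19.3°)/cos²(79.5°) ≈ 26.8.

26.8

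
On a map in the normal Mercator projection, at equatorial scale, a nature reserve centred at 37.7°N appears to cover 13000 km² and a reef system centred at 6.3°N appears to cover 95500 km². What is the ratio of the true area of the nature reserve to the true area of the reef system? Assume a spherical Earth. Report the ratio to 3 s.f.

On Mercator the areal scale is sec²φ, so true area = apparent × cos²φ.
True area of nature reserve: 13000 × cos²(37.7°) = 13000 × 0.6260 = 8138 km².
True area of reef system: 95500 × cos²(6.3°) = 95500 × 0.9880 = 94350 km².
Ratio = 8138 / 94350 ≈ 0.0863.

0.0863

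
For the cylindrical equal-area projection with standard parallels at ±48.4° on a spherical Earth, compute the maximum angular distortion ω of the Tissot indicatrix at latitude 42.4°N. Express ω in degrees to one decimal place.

For cylindrical equal-area with standard parallel φ₀, h = cos φ / cos φ₀ and k = cos φ₀ / cos φ, so h·k = 1.
At 42.4°: h = 1.112, k = 0.8991; principal scales a = 1.112, b = 0.8991.
sin(ω/2) = (a − b)/(a + b) = 0.2132/2.011 = 0.1060, so ω = 2 arcsin(0.1060) ≈ 12.2°.

12.2°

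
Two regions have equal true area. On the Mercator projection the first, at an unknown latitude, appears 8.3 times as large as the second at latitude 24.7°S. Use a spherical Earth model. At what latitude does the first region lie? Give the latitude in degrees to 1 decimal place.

71.6°

Mercator areal scale is sec²φ, so apparent-area ratio = sec²φ₁ / sec²φ₂ = cos²φ₂ / cos²φ₁.
cos²φ₂ / cos²φ₁ = 8.3  ⇒  cos φ₁ = cos 24.7° / √8.3 = 0.9085/2.881 = 0.3153.
φ₁ = arccos(0.3153) ≈ 71.6°.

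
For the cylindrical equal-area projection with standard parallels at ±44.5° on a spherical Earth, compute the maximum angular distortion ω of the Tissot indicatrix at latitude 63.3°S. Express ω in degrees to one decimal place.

51.2°

Cylindrical equal-area (φ₀ = 44.5°): h = cos φ / cos 44.5° along meridians, k = cos 44.5° / cos φ along parallels; h·k = 1.
At 63.3°: h = 0.6300, k = 1.587; principal scales a = 1.587, b = 0.6300.
sin(ω/2) = (a − b)/(a + b) = 0.9574/2.217 = 0.4318, so ω = 2 arcsin(0.4318) ≈ 51.2°.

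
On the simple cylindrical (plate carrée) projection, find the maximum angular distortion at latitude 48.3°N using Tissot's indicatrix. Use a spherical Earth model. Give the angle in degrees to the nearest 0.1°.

For the equirectangular projection with φ₀ = 0 (plate carrée), h = 1 along meridians and k = sec φ along parallels.
At 48.3°: h = 1.000, k = 1.503; principal scales a = 1.503, b = 1.000.
sin(ω/2) = (a − b)/(a + b) = 0.5032/2.503 = 0.2010, so ω = 2 arcsin(0.2010) ≈ 23.2°.

23.2°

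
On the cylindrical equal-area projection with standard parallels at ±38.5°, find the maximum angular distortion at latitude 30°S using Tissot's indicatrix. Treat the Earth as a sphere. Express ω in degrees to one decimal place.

11.6°

A cylindrical equal-area projection with standard parallel φ₀ has meridian scale h = cos φ / cos φ₀ and parallel scale k = cos φ₀ / cos φ (so areas are preserved, h·k = 1).
At 30°: h = 1.107, k = 0.9037; principal scales a = 1.107, b = 0.9037.
sin(ω/2) = (a − b)/(a + b) = 0.2029/2.010 = 0.1009, so ω = 2 arcsin(0.1009) ≈ 11.6°.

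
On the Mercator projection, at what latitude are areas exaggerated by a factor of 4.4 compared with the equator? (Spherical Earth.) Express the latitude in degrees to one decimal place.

61.5°

Mercator areal scale is sec²φ.
sec²φ = 4.4  ⇒  cos²φ = 0.2273  ⇒  cos φ = 0.4767.
φ = arccos(0.4767) ≈ 61.5°.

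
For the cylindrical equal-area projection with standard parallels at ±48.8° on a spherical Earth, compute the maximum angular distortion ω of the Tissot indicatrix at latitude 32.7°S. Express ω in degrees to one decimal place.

27.8°

Cylindrical equal-area (φ₀ = 48.8°): h = cos φ / cos 48.8° along meridians, k = cos 48.8° / cos φ along parallels; h·k = 1.
At 32.7°: h = 1.278, k = 0.7827; principal scales a = 1.278, b = 0.7827.
sin(ω/2) = (a − b)/(a + b) = 0.4948/2.060 = 0.2402, so ω = 2 arcsin(0.2402) ≈ 27.8°.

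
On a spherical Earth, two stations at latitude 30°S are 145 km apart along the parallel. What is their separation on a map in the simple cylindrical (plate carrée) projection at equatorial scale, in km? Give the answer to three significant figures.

For the equirectangular projection with φ₀ = 0 (plate carrée), h = 1 along meridians and k = sec φ along parallels.
Along the parallel, k = sec 30° = 1/0.8660 = 1.155.
Map distance = 145 × 1.155 ≈ 167 km.

167 km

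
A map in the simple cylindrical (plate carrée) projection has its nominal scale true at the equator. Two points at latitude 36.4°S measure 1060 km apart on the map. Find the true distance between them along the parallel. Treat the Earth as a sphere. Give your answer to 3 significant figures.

In the plate carrée (x = Rλ, y = Rφ), meridians are true-scale (h = 1) and parallels are stretched by k = sec φ.
Along the parallel at 36.4°, map distances are exaggerated by k = sec 36.4° = 1.242.
True distance = 1060 / 1.242 = 1060 × cos 36.4° ≈ 853 km.

853 km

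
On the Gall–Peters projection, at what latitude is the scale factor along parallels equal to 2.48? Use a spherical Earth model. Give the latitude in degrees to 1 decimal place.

The Gall–Peters projection is cylindrical equal-area with φ₀ = 45°. Cylindrical equal-area (φ₀ = 45°): h = cos φ / cos 45° along meridians, k = cos 45° / cos φ along parallels; h·k = 1.
k = cos φ₀ / cos φ = 2.48  ⇒  cos φ = cos 45° / 2.48 = 0.2851.
φ = arccos(0.2851) ≈ 73.4°.

73.4°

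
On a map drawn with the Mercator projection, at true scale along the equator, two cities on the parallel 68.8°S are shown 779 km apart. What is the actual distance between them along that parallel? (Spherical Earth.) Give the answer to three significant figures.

282 km

For Mercator, h = k = sec φ (a conformal cylindrical projection has a single point scale, 1/cos φ).
Along the parallel at 68.8°, map distances are exaggerated by k = sec 68.8° = 2.765.
True distance = 779 / 2.765 = 779 × cos 68.8° ≈ 282 km.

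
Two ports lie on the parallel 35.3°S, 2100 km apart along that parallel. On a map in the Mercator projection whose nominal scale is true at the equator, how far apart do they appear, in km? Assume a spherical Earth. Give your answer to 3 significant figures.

2570 km

The Mercator projection is conformal; its linear scale factor is the same in every direction and equals sec φ = 1/cos φ.
Along the parallel, k = sec 35.3° = 1/0.8161 = 1.225.
Map distance = 2100 × 1.225 ≈ 2570 km.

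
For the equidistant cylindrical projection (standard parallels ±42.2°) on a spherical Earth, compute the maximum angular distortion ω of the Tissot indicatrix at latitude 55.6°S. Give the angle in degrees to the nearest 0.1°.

15.5°

In the equirectangular projection with standard parallel φ₀ = 42.2° (x = Rλ cos φ₀, y = Rφ), meridians are true-scale (h = 1) and the parallel scale is k = cos φ₀ / cos φ.
At 55.6°: h = 1.000, k = 1.311; principal scales a = 1.311, b = 1.000.
sin(ω/2) = (a − b)/(a + b) = 0.3112/2.311 = 0.1347, so ω = 2 arcsin(0.1347) ≈ 15.5°.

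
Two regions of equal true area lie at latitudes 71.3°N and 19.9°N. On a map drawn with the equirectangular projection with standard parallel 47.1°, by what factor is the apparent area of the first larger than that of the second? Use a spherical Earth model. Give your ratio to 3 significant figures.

2.93

With standard parallel φ₀ = 47.1°, the equirectangular projection gives x = Rλ cos φ₀, y = Rφ, so h = 1 and k = cos 47.1° / cos φ.
Areal scale at 71.3°: h·k = 1.000 × 2.123 = 2.123.
Areal scale at 19.9°: h·k = 1.000 × 0.7239 = 0.7239.
Ratio = 2.123/0.7239 ≈ 2.93.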